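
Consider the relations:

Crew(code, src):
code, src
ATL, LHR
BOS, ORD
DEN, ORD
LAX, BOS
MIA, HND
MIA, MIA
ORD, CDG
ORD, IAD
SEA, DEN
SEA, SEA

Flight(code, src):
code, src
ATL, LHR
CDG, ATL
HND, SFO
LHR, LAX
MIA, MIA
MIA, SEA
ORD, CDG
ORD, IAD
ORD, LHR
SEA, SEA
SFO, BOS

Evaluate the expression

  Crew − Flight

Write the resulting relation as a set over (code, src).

{(BOS, ORD), (DEN, ORD), (LAX, BOS), (MIA, HND), (SEA, DEN)}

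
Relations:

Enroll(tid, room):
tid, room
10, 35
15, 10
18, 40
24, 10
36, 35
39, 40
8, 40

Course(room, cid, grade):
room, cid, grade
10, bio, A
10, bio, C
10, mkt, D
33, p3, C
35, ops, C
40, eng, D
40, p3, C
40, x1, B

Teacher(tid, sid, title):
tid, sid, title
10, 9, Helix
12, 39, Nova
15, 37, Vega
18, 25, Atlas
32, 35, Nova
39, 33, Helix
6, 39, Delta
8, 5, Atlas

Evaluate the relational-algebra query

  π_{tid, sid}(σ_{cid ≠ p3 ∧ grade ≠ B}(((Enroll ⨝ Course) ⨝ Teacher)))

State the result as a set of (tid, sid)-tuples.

{(10, 9), (15, 37), (18, 25), (39, 33), (8, 5)}

Enroll ⋈ Course (natural join on room): {(10, 35, ops, C), (15, 10, bio, A), (15, 10, bio, C), (15, 10, mkt, D), (18, 40, eng, D), (18, 40, p3, C), (18, 40, x1, B), (24, 10, bio, A), (24, 10, bio, C), (24, 10, mkt, D), (36, 35, ops, C), (39, 40, eng, D), (39, 40, p3, C), (39, 40, x1, B), (8, 40, eng, D), (8, 40, p3, C), (8, 40, x1, B)}
(Enroll ⨝ Course) ⋈ Teacher (natural join on tid): {(10, 35, ops, C, 9, Helix), (15, 10, bio, A, 37, Vega), (15, 10, bio, C, 37, Vega), (15, 10, mkt, D, 37, Vega), (18, 40, eng, D, 25, Atlas), (18, 40, p3, C, 25, Atlas), (18, 40, x1, B, 25, Atlas), (39, 40, eng, D, 33, Helix), (39, 40, p3, C, 33, Helix), (39, 40, x1, B, 33, Helix), (8, 40, eng, D, 5, Atlas), (8, 40, p3, C, 5, Atlas), (8, 40, x1, B, 5, Atlas)}
Selection cid ≠ p3 ∧ grade ≠ B: {(10, 35, ops, C, 9, Helix), (15, 10, bio, A, 37, Vega), (15, 10, bio, C, 37, Vega), (15, 10, mkt, D, 37, Vega), (18, 40, eng, D, 25, Atlas), (39, 40, eng, D, 33, Helix), (8, 40, eng, D, 5, Atlas)}
π[tid, sid]: project onto (tid, sid) (2 duplicate(s) eliminated) → {(10, 9), (15, 37), (18, 25), (39, 33), (8, 5)}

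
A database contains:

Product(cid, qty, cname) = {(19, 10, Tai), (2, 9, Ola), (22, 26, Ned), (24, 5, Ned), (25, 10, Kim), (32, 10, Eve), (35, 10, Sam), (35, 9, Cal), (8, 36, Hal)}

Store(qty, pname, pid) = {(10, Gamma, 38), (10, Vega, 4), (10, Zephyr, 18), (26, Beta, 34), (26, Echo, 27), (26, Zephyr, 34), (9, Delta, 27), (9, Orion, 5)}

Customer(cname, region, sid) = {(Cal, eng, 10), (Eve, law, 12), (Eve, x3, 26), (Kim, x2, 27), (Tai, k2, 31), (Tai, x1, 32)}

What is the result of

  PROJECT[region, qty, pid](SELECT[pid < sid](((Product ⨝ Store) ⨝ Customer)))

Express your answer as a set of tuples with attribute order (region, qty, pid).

{(eng, 9, 5), (k2, 10, 18), (k2, 10, 4), (law, 10, 4), (x1, 10, 18), (x1, 10, 4), (x2, 10, 18), (x2, 10, 4), (x3, 10, 18), (x3, 10, 4)}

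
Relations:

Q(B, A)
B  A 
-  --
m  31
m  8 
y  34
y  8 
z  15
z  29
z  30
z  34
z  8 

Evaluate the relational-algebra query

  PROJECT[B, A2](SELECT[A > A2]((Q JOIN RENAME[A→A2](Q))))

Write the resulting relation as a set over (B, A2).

{(m, 8), (y, 8), (z, 15), (z, 29), (z, 30), (z, 8)}

ρ[A→A2]: schema becomes (B, A2); tuples unchanged.
Joining Q and RENAME[A→A2](Q) on B yields {(m, 31, 31), (m, 31, 8), (m, 8, 31), (m, 8, 8), (y, 34, 34), (y, 34, 8), (y, 8, 34), (y, 8, 8), (z, 15, 15), (z, 15, 29), (z, 15, 30), (z, 15, 34), (z, 15, 8), (z, 29, 15), (z, 29, 29), (z, 29, 30), (z, 29, 34), (z, 29, 8), (z, 30, 15), (z, 30, 29), (z, 30, 30), (z, 30, 34), (z, 30, 8), (z, 34, 15), (z, 34, 29), (z, 34, 30), (z, 34, 34), (z, 34, 8), (z, 8, 15), (z, 8, 29), (z, 8, 30), (z, 8, 34), (z, 8, 8)}.
σ[A > A2]: keep tuples satisfying A > A2 → {(m, 31, 8), (y, 34, 8), (z, 15, 8), (z, 29, 15), (z, 29, 8), (z, 30, 15), (z, 30, 29), (z, 30, 8), (z, 34, 15), (z, 34, 29), (z, 34, 30), (z, 34, 8)}
π_{B, A2} gives {(m, 8), (y, 8), (z, 15), (z, 29), (z, 30), (z, 8)} (6 duplicate(s) eliminated).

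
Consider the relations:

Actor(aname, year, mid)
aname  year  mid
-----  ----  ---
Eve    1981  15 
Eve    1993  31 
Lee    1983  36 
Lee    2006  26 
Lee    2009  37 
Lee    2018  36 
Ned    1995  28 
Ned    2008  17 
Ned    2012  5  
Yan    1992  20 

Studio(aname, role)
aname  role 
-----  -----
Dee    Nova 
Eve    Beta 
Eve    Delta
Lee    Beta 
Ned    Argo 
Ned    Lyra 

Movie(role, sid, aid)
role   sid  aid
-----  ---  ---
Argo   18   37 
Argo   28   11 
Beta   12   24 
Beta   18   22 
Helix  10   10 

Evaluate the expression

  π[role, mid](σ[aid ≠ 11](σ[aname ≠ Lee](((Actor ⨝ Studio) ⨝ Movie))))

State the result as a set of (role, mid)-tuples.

{(Argo, 17), (Argo, 28), (Argo, 5), (Beta, 15), (Beta, 31)}

Joining Actor and Studio on aname yields {(Eve, 1981, 15, Beta), (Eve, 1981, 15, Delta), (Eve, 1993, 31, Beta), (Eve, 1993, 31, Delta), (Lee, 1983, 36, Beta), (Lee, 2006, 26, Beta), (Lee, 2009, 37, Beta), (Lee, 2018, 36, Beta), (Ned, 1995, 28, Argo), (Ned, 1995, 28, Lyra), (Ned, 2008, 17, Argo), (Ned, 2008, 17, Lyra), (Ned, 2012, 5, Argo), (Ned, 2012, 5, Lyra)}.
Joining (Actor ⨝ Studio) and Movie on role yields {(Eve, 1981, 15, Beta, 12, 24), (Eve, 1981, 15, Beta, 18, 22), (Eve, 1993, 31, Beta, 12, 24), (Eve, 1993, 31, Beta, 18, 22), (Lee, 1983, 36, Beta, 12, 24), (Lee, 1983, 36, Beta, 18, 22), (Lee, 2006, 26, Beta, 12, 24), (Lee, 2006, 26, Beta, 18, 22), (Lee, 2009, 37, Beta, 12, 24), (Lee, 2009, 37, Beta, 18, 22), (Lee, 2018, 36, Beta, 12, 24), (Lee, 2018, 36, Beta, 18, 22), (Ned, 1995, 28, Argo, 18, 37), (Ned, 1995, 28, Argo, 28, 11), (Ned, 2008, 17, Argo, 18, 37), (Ned, 2008, 17, Argo, 28, 11), (Ned, 2012, 5, Argo, 18, 37), (Ned, 2012, 5, Argo, 28, 11)}.
Filtering on aname ≠ Lee leaves {(Eve, 1981, 15, Beta, 12, 24), (Eve, 1981, 15, Beta, 18, 22), (Eve, 1993, 31, Beta, 12, 24), (Eve, 1993, 31, Beta, 18, 22), (Ned, 1995, 28, Argo, 18, 37), (Ned, 1995, 28, Argo, 28, 11), (Ned, 2008, 17, Argo, 18, 37), (Ned, 2008, 17, Argo, 28, 11), (Ned, 2012, 5, Argo, 18, 37), (Ned, 2012, 5, Argo, 28, 11)}.
Filtering on aid ≠ 11 leaves {(Eve, 1981, 15, Beta, 12, 24), (Eve, 1981, 15, Beta, 18, 22), (Eve, 1993, 31, Beta, 12, 24), (Eve, 1993, 31, Beta, 18, 22), (Ned, 1995, 28, Argo, 18, 37), (Ned, 2008, 17, Argo, 18, 37), (Ned, 2012, 5, Argo, 18, 37)}.
Keep only column(s) role, mid (2 duplicate(s) eliminated): {(Argo, 17), (Argo, 28), (Argo, 5), (Beta, 15), (Beta, 31)}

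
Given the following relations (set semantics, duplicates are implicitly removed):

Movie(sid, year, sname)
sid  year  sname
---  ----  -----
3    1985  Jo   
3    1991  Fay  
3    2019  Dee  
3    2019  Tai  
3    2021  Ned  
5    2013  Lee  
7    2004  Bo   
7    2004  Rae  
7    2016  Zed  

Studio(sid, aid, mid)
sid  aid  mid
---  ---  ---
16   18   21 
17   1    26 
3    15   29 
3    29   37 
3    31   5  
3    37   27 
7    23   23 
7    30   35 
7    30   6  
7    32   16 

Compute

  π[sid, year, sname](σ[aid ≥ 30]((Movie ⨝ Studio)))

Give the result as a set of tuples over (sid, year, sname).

{(3, 1985, Jo), (3, 1991, Fay), (3, 2019, Dee), (3, 2019, Tai), (3, 2021, Ned), (7, 2004, Bo), (7, 2004, Rae), (7, 2016, Zed)}

Movie ⋈ Studio (natural join on sid): {(3, 1985, Jo, 15, 29), (3, 1985, Jo, 29, 37), (3, 1985, Jo, 31, 5), (3, 1985, Jo, 37, 27), (3, 1991, Fay, 15, 29), (3, 1991, Fay, 29, 37), (3, 1991, Fay, 31, 5), (3, 1991, Fay, 37, 27), (3, 2019, Dee, 15, 29), (3, 2019, Dee, 29, 37), (3, 2019, Dee, 31, 5), (3, 2019, Dee, 37, 27), (3, 2019, Tai, 15, 29), (3, 2019, Tai, 29, 37), (3, 2019, Tai, 31, 5), (3, 2019, Tai, 37, 27), (3, 2021, Ned, 15, 29), (3, 2021, Ned, 29, 37), (3, 2021, Ned, 31, 5), (3, 2021, Ned, 37, 27), (7, 2004, Bo, 23, 23), (7, 2004, Bo, 30, 35), (7, 2004, Bo, 30, 6), (7, 2004, Bo, 32, 16), (7, 2004, Rae, 23, 23), (7, 2004, Rae, 30, 35), (7, 2004, Rae, 30, 6), (7, 2004, Rae, 32, 16), (7, 2016, Zed, 23, 23), (7, 2016, Zed, 30, 35), (7, 2016, Zed, 30, 6), (7, 2016, Zed, 32, 16)}
Apply σ_{aid ≥ 30}; surviving tuples: {(3, 1985, Jo, 31, 5), (3, 1985, Jo, 37, 27), (3, 1991, Fay, 31, 5), (3, 1991, Fay, 37, 27), (3, 2019, Dee, 31, 5), (3, 2019, Dee, 37, 27), (3, 2019, Tai, 31, 5), (3, 2019, Tai, 37, 27), (3, 2021, Ned, 31, 5), (3, 2021, Ned, 37, 27), (7, 2004, Bo, 30, 35), (7, 2004, Bo, 30, 6), (7, 2004, Bo, 32, 16), (7, 2004, Rae, 30, 35), (7, 2004, Rae, 30, 6), (7, 2004, Rae, 32, 16), (7, 2016, Zed, 30, 35), (7, 2016, Zed, 30, 6), (7, 2016, Zed, 32, 16)}
Projecting to sid, year, sname (11 duplicate(s) eliminated): {(3, 1985, Jo), (3, 1991, Fay), (3, 2019, Dee), (3, 2019, Tai), (3, 2021, Ned), (7, 2004, Bo), (7, 2004, Rae), (7, 2016, Zed)}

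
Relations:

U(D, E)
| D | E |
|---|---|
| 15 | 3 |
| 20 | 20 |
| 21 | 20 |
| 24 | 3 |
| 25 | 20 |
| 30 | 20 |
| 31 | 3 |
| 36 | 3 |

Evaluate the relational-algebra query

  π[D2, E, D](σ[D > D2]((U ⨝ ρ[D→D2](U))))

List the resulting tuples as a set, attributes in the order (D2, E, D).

{(15, 3, 24), (15, 3, 31), (15, 3, 36), (20, 20, 21), (20, 20, 25), (20, 20, 30), (21, 20, 25), (21, 20, 30), (24, 3, 31), (24, 3, 36), (25, 20, 30), (31, 3, 36)}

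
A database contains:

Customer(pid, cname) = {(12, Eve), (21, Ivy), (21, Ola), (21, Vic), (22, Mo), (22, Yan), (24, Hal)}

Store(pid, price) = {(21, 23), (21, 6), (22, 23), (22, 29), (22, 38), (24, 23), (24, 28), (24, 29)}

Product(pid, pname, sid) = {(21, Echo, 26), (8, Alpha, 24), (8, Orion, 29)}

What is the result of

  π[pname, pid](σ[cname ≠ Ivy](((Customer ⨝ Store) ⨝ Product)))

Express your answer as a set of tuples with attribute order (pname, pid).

{(Echo, 21)}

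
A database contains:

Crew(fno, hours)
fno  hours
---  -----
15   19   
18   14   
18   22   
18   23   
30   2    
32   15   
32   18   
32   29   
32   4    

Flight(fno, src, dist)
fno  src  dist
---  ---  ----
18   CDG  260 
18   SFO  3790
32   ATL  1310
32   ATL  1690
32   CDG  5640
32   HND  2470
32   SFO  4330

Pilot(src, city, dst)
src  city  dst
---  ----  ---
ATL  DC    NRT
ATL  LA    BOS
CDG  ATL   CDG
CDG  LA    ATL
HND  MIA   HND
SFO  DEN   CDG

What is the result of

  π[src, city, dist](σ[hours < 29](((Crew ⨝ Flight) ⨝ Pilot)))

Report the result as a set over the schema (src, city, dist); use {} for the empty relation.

Crew ⋈ Flight (natural join on fno): {(18, 14, CDG, 260), (18, 14, SFO, 3790), (18, 22, CDG, 260), (18, 22, SFO, 3790), (18, 23, CDG, 260), (18, 23, SFO, 3790), (32, 15, ATL, 1310), (32, 15, ATL, 1690), (32, 15, CDG, 5640), (32, 15, HND, 2470), (32, 15, SFO, 4330), (32, 18, ATL, 1310), (32, 18, ATL, 1690), (32, 18, CDG, 5640), (32, 18, HND, 2470), (32, 18, SFO, 4330), (32, 29, ATL, 1310), (32, 29, ATL, 1690), (32, 29, CDG, 5640), (32, 29, HND, 2470), (32, 29, SFO, 4330), (32, 4, ATL, 1310), (32, 4, ATL, 1690), (32, 4, CDG, 5640), (32, 4, HND, 2470), (32, 4, SFO, 4330)}
(Crew ⨝ Flight) ⋈ Pilot (natural join on src): {(18, 14, CDG, 260, ATL, CDG), (18, 14, CDG, 260, LA, ATL), (18, 14, SFO, 3790, DEN, CDG), (18, 22, CDG, 260, ATL, CDG), (18, 22, CDG, 260, LA, ATL), (18, 22, SFO, 3790, DEN, CDG), (18, 23, CDG, 260, ATL, CDG), (18, 23, CDG, 260, LA, ATL), (18, 23, SFO, 3790, DEN, CDG), (32, 15, ATL, 1310, DC, NRT), (32, 15, ATL, 1310, LA, BOS), (32, 15, ATL, 1690, DC, NRT), (32, 15, ATL, 1690, LA, BOS), (32, 15, CDG, 5640, ATL, CDG), (32, 15, CDG, 5640, LA, ATL), (32, 15, HND, 2470, MIA, HND), (32, 15, SFO, 4330, DEN, CDG), (32, 18, ATL, 1310, DC, NRT), (32, 18, ATL, 1310, LA, BOS), (32, 18, ATL, 1690, DC, NRT), (32, 18, ATL, 1690, LA, BOS), (32, 18, CDG, 5640, ATL, CDG), (32, 18, CDG, 5640, LA, ATL), (32, 18, HND, 2470, MIA, HND), (32, 18, SFO, 4330, DEN, CDG), (32, 29, ATL, 1310, DC, NRT), (32, 29, ATL, 1310, LA, BOS), (32, 29, ATL, 1690, DC, NRT), (32, 29, ATL, 1690, LA, BOS), (32, 29, CDG, 5640, ATL, CDG), (32, 29, CDG, 5640, LA, ATL), (32, 29, HND, 2470, MIA, HND), (32, 29, SFO, 4330, DEN, CDG), (32, 4, ATL, 1310, DC, NRT), (32, 4, ATL, 1310, LA, BOS), (32, 4, ATL, 1690, DC, NRT), (32, 4, ATL, 1690, LA, BOS), (32, 4, CDG, 5640, ATL, CDG), (32, 4, CDG, 5640, LA, ATL), (32, 4, HND, 2470, MIA, HND), (32, 4, SFO, 4330, DEN, CDG)}
Selection hours < 29: {(18, 14, CDG, 260, ATL, CDG), (18, 14, CDG, 260, LA, ATL), (18, 14, SFO, 3790, DEN, CDG), (18, 22, CDG, 260, ATL, CDG), (18, 22, CDG, 260, LA, ATL), (18, 22, SFO, 3790, DEN, CDG), (18, 23, CDG, 260, ATL, CDG), (18, 23, CDG, 260, LA, ATL), (18, 23, SFO, 3790, DEN, CDG), (32, 15, ATL, 1310, DC, NRT), (32, 15, ATL, 1310, LA, BOS), (32, 15, ATL, 1690, DC, NRT), (32, 15, ATL, 1690, LA, BOS), (32, 15, CDG, 5640, ATL, CDG), (32, 15, CDG, 5640, LA, ATL), (32, 15, HND, 2470, MIA, HND), (32, 15, SFO, 4330, DEN, CDG), (32, 18, ATL, 1310, DC, NRT), (32, 18, ATL, 1310, LA, BOS), (32, 18, ATL, 1690, DC, NRT), (32, 18, ATL, 1690, LA, BOS), (32, 18, CDG, 5640, ATL, CDG), (32, 18, CDG, 5640, LA, ATL), (32, 18, HND, 2470, MIA, HND), (32, 18, SFO, 4330, DEN, CDG), (32, 4, ATL, 1310, DC, NRT), (32, 4, ATL, 1310, LA, BOS), (32, 4, ATL, 1690, DC, NRT), (32, 4, ATL, 1690, LA, BOS), (32, 4, CDG, 5640, ATL, CDG), (32, 4, CDG, 5640, LA, ATL), (32, 4, HND, 2470, MIA, HND), (32, 4, SFO, 4330, DEN, CDG)}
π[src, city, dist]: project onto (src, city, dist) (22 duplicate(s) eliminated) → {(ATL, DC, 1310), (ATL, DC, 1690), (ATL, LA, 1310), (ATL, LA, 1690), (CDG, ATL, 260), (CDG, ATL, 5640), (CDG, LA, 260), (CDG, LA, 5640), (HND, MIA, 2470), (SFO, DEN, 3790), (SFO, DEN, 4330)}

{(ATL, DC, 1310), (ATL, DC, 1690), (ATL, LA, 1310), (ATL, LA, 1690), (CDG, ATL, 260), (CDG, ATL, 5640), (CDG, LA, 260), (CDG, LA, 5640), (HND, MIA, 2470), (SFO, DEN, 3790), (SFO, DEN, 4330)}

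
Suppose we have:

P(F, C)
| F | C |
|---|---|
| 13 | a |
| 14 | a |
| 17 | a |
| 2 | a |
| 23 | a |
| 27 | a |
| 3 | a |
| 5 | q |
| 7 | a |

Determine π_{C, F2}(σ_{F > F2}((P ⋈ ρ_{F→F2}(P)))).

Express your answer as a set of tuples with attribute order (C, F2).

{(a, 13), (a, 14), (a, 17), (a, 2), (a, 23), (a, 3), (a, 7)}

ρ[F→F2]: schema becomes (F2, C); tuples unchanged.
Natural join on C: {(13, a, 13), (13, a, 14), (13, a, 17), (13, a, 2), (13, a, 23), (13, a, 27), (13, a, 3), (13, a, 7), (14, a, 13), (14, a, 14), (14, a, 17), (14, a, 2), (14, a, 23), (14, a, 27), (14, a, 3), (14, a, 7), (17, a, 13), (17, a, 14), (17, a, 17), (17, a, 2), (17, a, 23), (17, a, 27), (17, a, 3), (17, a, 7), (2, a, 13), (2, a, 14), (2, a, 17), (2, a, 2), (2, a, 23), (2, a, 27), (2, a, 3), (2, a, 7), (23, a, 13), (23, a, 14), (23, a, 17), (23, a, 2), (23, a, 23), (23, a, 27), (23, a, 3), (23, a, 7), (27, a, 13), (27, a, 14), (27, a, 17), (27, a, 2), (27, a, 23), (27, a, 27), (27, a, 3), (27, a, 7), (3, a, 13), (3, a, 14), (3, a, 17), (3, a, 2), (3, a, 23), (3, a, 27), (3, a, 3), (3, a, 7), (5, q, 5), (7, a, 13), (7, a, 14), (7, a, 17), (7, a, 2), (7, a, 23), (7, a, 27), (7, a, 3), (7, a, 7)}
Selection F > F2: {(13, a, 2), (13, a, 3), (13, a, 7), (14, a, 13), (14, a, 2), (14, a, 3), (14, a, 7), (17, a, 13), (17, a, 14), (17, a, 2), (17, a, 3), (17, a, 7), (23, a, 13), (23, a, 14), (23, a, 17), (23, a, 2), (23, a, 3), (23, a, 7), (27, a, 13), (27, a, 14), (27, a, 17), (27, a, 2), (27, a, 23), (27, a, 3), (27, a, 7), (3, a, 2), (7, a, 2), (7, a, 3)}
Projecting to C, F2 (21 duplicate(s) eliminated): {(a, 13), (a, 14), (a, 17), (a, 2), (a, 23), (a, 3), (a, 7)}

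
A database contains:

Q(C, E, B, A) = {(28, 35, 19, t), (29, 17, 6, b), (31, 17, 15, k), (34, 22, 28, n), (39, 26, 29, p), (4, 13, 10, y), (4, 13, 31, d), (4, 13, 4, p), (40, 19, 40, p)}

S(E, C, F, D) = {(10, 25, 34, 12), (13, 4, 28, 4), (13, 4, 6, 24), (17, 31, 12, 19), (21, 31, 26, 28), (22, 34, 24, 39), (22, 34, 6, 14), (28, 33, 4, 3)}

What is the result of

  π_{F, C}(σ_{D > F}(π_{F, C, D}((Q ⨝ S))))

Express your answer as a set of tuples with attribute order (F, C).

{(12, 31), (24, 34), (6, 34), (6, 4)}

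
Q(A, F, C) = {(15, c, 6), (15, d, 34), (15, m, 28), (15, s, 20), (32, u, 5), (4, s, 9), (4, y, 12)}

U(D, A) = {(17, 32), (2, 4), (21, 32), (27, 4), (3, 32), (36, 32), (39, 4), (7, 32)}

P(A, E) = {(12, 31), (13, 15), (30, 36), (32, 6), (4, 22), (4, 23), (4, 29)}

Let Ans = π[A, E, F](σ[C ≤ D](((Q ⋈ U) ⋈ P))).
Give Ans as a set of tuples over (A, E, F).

Joining Q and U on A yields {(32, u, 5, 17), (32, u, 5, 21), (32, u, 5, 3), (32, u, 5, 36), (32, u, 5, 7), (4, s, 9, 2), (4, s, 9, 27), (4, s, 9, 39), (4, y, 12, 2), (4, y, 12, 27), (4, y, 12, 39)}.
Joining (Q ⋈ U) and P on A yields {(32, u, 5, 17, 6), (32, u, 5, 21, 6), (32, u, 5, 3, 6), (32, u, 5, 36, 6), (32, u, 5, 7, 6), (4, s, 9, 2, 22), (4, s, 9, 2, 23), (4, s, 9, 2, 29), (4, s, 9, 27, 22), (4, s, 9, 27, 23), (4, s, 9, 27, 29), (4, s, 9, 39, 22), (4, s, 9, 39, 23), (4, s, 9, 39, 29), (4, y, 12, 2, 22), (4, y, 12, 2, 23), (4, y, 12, 2, 29), (4, y, 12, 27, 22), (4, y, 12, 27, 23), (4, y, 12, 27, 29), (4, y, 12, 39, 22), (4, y, 12, 39, 23), (4, y, 12, 39, 29)}.
Selection C ≤ D: {(32, u, 5, 17, 6), (32, u, 5, 21, 6), (32, u, 5, 36, 6), (32, u, 5, 7, 6), (4, s, 9, 27, 22), (4, s, 9, 27, 23), (4, s, 9, 27, 29), (4, s, 9, 39, 22), (4, s, 9, 39, 23), (4, s, 9, 39, 29), (4, y, 12, 27, 22), (4, y, 12, 27, 23), (4, y, 12, 27, 29), (4, y, 12, 39, 22), (4, y, 12, 39, 23), (4, y, 12, 39, 29)}
π[A, E, F]: project onto (A, E, F) (9 duplicate(s) eliminated) → {(32, 6, u), (4, 22, s), (4, 22, y), (4, 23, s), (4, 23, y), (4, 29, s), (4, 29, y)}

{(32, 6, u), (4, 22, s), (4, 22, y), (4, 23, s), (4, 23, y), (4, 29, s), (4, 29, y)}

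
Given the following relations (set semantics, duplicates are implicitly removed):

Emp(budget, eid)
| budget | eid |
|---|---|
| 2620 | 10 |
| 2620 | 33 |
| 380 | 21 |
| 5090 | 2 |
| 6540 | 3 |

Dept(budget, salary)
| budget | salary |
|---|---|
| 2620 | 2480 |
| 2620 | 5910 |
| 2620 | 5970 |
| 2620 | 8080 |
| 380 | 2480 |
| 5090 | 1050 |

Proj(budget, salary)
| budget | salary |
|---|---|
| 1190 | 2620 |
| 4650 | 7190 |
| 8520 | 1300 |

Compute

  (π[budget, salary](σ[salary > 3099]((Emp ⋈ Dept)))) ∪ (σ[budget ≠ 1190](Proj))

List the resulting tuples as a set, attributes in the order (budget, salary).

{(2620, 5910), (2620, 5970), (2620, 8080), (4650, 7190), (8520, 1300)}

Joining Emp and Dept on budget yields {(2620, 10, 2480), (2620, 10, 5910), (2620, 10, 5970), (2620, 10, 8080), (2620, 33, 2480), (2620, 33, 5910), (2620, 33, 5970), (2620, 33, 8080), (380, 21, 2480), (5090, 2, 1050)}.
Selection salary > 3099: {(2620, 10, 5910), (2620, 10, 5970), (2620, 10, 8080), (2620, 33, 5910), (2620, 33, 5970), (2620, 33, 8080)}
π_{budget, salary} gives {(2620, 5910), (2620, 5970), (2620, 8080)} (3 duplicate(s) eliminated).
Selection budget ≠ 1190: {(4650, 7190), (8520, 1300)}
Set union of the two operands is {(2620, 5910), (2620, 5970), (2620, 8080), (4650, 7190), (8520, 1300)}.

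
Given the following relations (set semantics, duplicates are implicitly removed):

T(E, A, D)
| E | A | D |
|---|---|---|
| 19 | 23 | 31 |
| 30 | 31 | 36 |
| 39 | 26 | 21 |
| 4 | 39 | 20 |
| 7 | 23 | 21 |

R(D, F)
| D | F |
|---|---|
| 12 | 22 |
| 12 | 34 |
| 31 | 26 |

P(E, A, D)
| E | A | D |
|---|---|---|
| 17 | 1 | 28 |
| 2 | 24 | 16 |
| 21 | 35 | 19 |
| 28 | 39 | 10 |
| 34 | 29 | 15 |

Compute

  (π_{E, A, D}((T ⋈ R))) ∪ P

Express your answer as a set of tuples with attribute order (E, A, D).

{(17, 1, 28), (19, 23, 31), (2, 24, 16), (21, 35, 19), (28, 39, 10), (34, 29, 15)}

Natural join on D: {(19, 23, 31, 26)}
Keep only column(s) E, A, D: {(19, 23, 31)}
Set union of the two operands is {(17, 1, 28), (19, 23, 31), (2, 24, 16), (21, 35, 19), (28, 39, 10), (34, 29, 15)}.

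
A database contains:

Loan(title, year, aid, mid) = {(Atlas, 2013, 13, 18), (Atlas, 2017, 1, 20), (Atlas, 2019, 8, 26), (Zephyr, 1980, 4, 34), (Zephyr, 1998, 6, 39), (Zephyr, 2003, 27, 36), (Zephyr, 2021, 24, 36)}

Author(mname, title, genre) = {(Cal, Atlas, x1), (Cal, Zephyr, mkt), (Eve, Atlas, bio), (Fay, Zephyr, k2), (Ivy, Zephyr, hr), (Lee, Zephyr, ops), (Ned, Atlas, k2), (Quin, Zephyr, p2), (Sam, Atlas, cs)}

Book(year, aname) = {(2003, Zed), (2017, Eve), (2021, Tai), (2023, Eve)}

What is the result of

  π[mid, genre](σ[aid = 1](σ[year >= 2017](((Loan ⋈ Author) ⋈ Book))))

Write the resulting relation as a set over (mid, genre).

{(20, bio), (20, cs), (20, k2), (20, x1)}

Natural join on title: {(Atlas, 2013, 13, 18, Cal, x1), (Atlas, 2013, 13, 18, Eve, bio), (Atlas, 2013, 13, 18, Ned, k2), (Atlas, 2013, 13, 18, Sam, cs), (Atlas, 2017, 1, 20, Cal, x1), (Atlas, 2017, 1, 20, Eve, bio), (Atlas, 2017, 1, 20, Ned, k2), (Atlas, 2017, 1, 20, Sam, cs), (Atlas, 2019, 8, 26, Cal, x1), (Atlas, 2019, 8, 26, Eve, bio), (Atlas, 2019, 8, 26, Ned, k2), (Atlas, 2019, 8, 26, Sam, cs), (Zephyr, 1980, 4, 34, Cal, mkt), (Zephyr, 1980, 4, 34, Fay, k2), (Zephyr, 1980, 4, 34, Ivy, hr), (Zephyr, 1980, 4, 34, Lee, ops), (Zephyr, 1980, 4, 34, Quin, p2), (Zephyr, 1998, 6, 39, Cal, mkt), (Zephyr, 1998, 6, 39, Fay, k2), (Zephyr, 1998, 6, 39, Ivy, hr), (Zephyr, 1998, 6, 39, Lee, ops), (Zephyr, 1998, 6, 39, Quin, p2), (Zephyr, 2003, 27, 36, Cal, mkt), (Zephyr, 2003, 27, 36, Fay, k2), (Zephyr, 2003, 27, 36, Ivy, hr), (Zephyr, 2003, 27, 36, Lee, ops), (Zephyr, 2003, 27, 36, Quin, p2), (Zephyr, 2021, 24, 36, Cal, mkt), (Zephyr, 2021, 24, 36, Fay, k2), (Zephyr, 2021, 24, 36, Ivy, hr), (Zephyr, 2021, 24, 36, Lee, ops), (Zephyr, 2021, 24, 36, Quin, p2)}
Natural join on year: {(Atlas, 2017, 1, 20, Cal, x1, Eve), (Atlas, 2017, 1, 20, Eve, bio, Eve), (Atlas, 2017, 1, 20, Ned, k2, Eve), (Atlas, 2017, 1, 20, Sam, cs, Eve), (Zephyr, 2003, 27, 36, Cal, mkt, Zed), (Zephyr, 2003, 27, 36, Fay, k2, Zed), (Zephyr, 2003, 27, 36, Ivy, hr, Zed), (Zephyr, 2003, 27, 36, Lee, ops, Zed), (Zephyr, 2003, 27, 36, Quin, p2, Zed), (Zephyr, 2021, 24, 36, Cal, mkt, Tai), (Zephyr, 2021, 24, 36, Fay, k2, Tai), (Zephyr, 2021, 24, 36, Ivy, hr, Tai), (Zephyr, 2021, 24, 36, Lee, ops, Tai), (Zephyr, 2021, 24, 36, Quin, p2, Tai)}
Apply σ_{year >= 2017}; surviving tuples: {(Atlas, 2017, 1, 20, Cal, x1, Eve), (Atlas, 2017, 1, 20, Eve, bio, Eve), (Atlas, 2017, 1, 20, Ned, k2, Eve), (Atlas, 2017, 1, 20, Sam, cs, Eve), (Zephyr, 2021, 24, 36, Cal, mkt, Tai), (Zephyr, 2021, 24, 36, Fay, k2, Tai), (Zephyr, 2021, 24, 36, Ivy, hr, Tai), (Zephyr, 2021, 24, 36, Lee, ops, Tai), (Zephyr, 2021, 24, 36, Quin, p2, Tai)}
Apply σ_{aid = 1}; surviving tuples: {(Atlas, 2017, 1, 20, Cal, x1, Eve), (Atlas, 2017, 1, 20, Eve, bio, Eve), (Atlas, 2017, 1, 20, Ned, k2, Eve), (Atlas, 2017, 1, 20, Sam, cs, Eve)}
π[mid, genre]: project onto (mid, genre) → {(20, bio), (20, cs), (20, k2), (20, x1)}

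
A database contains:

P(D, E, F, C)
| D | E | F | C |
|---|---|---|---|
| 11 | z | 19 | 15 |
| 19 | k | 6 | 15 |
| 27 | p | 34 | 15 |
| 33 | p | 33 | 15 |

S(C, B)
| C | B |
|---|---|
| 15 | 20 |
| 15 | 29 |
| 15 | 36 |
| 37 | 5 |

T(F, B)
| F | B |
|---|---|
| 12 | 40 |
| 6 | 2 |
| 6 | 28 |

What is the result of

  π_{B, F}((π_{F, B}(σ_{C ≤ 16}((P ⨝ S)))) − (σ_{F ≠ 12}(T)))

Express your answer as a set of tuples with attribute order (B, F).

{(20, 19), (20, 33), (20, 34), (20, 6), (29, 19), (29, 33), (29, 34), (29, 6), (36, 19), (36, 33), (36, 34), (36, 6)}

P ⋈ S (natural join on C): {(11, z, 19, 15, 20), (11, z, 19, 15, 29), (11, z, 19, 15, 36), (19, k, 6, 15, 20), (19, k, 6, 15, 29), (19, k, 6, 15, 36), (27, p, 34, 15, 20), (27, p, 34, 15, 29), (27, p, 34, 15, 36), (33, p, 33, 15, 20), (33, p, 33, 15, 29), (33, p, 33, 15, 36)}
Filtering on C ≤ 16 leaves {(11, z, 19, 15, 20), (11, z, 19, 15, 29), (11, z, 19, 15, 36), (19, k, 6, 15, 20), (19, k, 6, 15, 29), (19, k, 6, 15, 36), (27, p, 34, 15, 20), (27, p, 34, 15, 29), (27, p, 34, 15, 36), (33, p, 33, 15, 20), (33, p, 33, 15, 29), (33, p, 33, 15, 36)}.
π_{F, B} gives {(19, 20), (19, 29), (19, 36), (33, 20), (33, 29), (33, 36), (34, 20), (34, 29), (34, 36), (6, 20), (6, 29), (6, 36)}.
Filtering on F ≠ 12 leaves {(6, 2), (6, 28)}.
Difference: {(19, 20), (19, 29), (19, 36), (33, 20), (33, 29), (33, 36), (34, 20), (34, 29), (34, 36), (6, 20), (6, 29), (6, 36)} with {(6, 2), (6, 28)} → {(19, 20), (19, 29), (19, 36), (33, 20), (33, 29), (33, 36), (34, 20), (34, 29), (34, 36), (6, 20), (6, 29), (6, 36)}
π_{B, F} gives {(20, 19), (20, 33), (20, 34), (20, 6), (29, 19), (29, 33), (29, 34), (29, 6), (36, 19), (36, 33), (36, 34), (36, 6)}.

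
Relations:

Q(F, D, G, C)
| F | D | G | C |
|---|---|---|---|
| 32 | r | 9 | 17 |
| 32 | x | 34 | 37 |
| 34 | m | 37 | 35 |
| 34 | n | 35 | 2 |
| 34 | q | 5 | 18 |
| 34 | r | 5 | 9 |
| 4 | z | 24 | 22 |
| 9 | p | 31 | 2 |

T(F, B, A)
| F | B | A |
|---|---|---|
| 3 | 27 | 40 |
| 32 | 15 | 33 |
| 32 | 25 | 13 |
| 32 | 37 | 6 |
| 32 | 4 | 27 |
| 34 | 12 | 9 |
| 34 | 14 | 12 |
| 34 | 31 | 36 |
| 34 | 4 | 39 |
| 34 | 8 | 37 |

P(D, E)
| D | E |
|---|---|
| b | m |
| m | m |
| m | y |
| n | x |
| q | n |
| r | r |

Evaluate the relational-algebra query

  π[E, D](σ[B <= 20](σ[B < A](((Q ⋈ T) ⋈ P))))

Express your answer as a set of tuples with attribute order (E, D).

{(m, m), (n, q), (r, r), (x, n), (y, m)}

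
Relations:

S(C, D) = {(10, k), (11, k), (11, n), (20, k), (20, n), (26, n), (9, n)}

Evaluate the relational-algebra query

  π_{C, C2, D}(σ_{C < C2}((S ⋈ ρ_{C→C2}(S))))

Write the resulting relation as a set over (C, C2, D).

{(10, 11, k), (10, 20, k), (11, 20, k), (11, 20, n), (11, 26, n), (20, 26, n), (9, 11, n), (9, 20, n), (9, 26, n)}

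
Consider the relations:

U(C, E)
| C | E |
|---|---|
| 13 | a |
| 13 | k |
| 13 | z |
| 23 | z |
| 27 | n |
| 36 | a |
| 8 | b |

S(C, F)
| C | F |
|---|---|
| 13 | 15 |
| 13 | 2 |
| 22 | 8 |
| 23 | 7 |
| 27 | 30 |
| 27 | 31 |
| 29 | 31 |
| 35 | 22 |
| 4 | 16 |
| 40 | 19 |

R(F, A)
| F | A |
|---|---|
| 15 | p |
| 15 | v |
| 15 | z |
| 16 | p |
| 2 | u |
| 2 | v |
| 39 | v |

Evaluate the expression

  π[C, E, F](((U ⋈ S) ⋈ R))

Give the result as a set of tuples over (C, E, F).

{(13, a, 15), (13, a, 2), (13, k, 15), (13, k, 2), (13, z, 15), (13, z, 2)}

Natural join on C: {(13, a, 15), (13, a, 2), (13, k, 15), (13, k, 2), (13, z, 15), (13, z, 2), (23, z, 7), (27, n, 30), (27, n, 31)}
Natural join on F: {(13, a, 15, p), (13, a, 15, v), (13, a, 15, z), (13, a, 2, u), (13, a, 2, v), (13, k, 15, p), (13, k, 15, v), (13, k, 15, z), (13, k, 2, u), (13, k, 2, v), (13, z, 15, p), (13, z, 15, v), (13, z, 15, z), (13, z, 2, u), (13, z, 2, v)}
π[C, E, F]: project onto (C, E, F) (9 duplicate(s) eliminated) → {(13, a, 15), (13, a, 2), (13, k, 15), (13, k, 2), (13, z, 15), (13, z, 2)}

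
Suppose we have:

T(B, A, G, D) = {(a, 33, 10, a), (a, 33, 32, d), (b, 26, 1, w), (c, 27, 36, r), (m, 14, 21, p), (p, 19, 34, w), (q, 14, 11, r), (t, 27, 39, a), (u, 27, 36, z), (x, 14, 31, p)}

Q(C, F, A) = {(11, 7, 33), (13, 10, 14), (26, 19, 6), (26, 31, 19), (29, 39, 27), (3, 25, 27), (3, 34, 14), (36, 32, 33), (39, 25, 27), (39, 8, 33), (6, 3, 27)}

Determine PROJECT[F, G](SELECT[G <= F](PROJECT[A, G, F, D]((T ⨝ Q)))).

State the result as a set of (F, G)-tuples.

T ⋈ Q (natural join on A): {(a, 33, 10, a, 11, 7), (a, 33, 10, a, 36, 32), (a, 33, 10, a, 39, 8), (a, 33, 32, d, 11, 7), (a, 33, 32, d, 36, 32), (a, 33, 32, d, 39, 8), (c, 27, 36, r, 29, 39), (c, 27, 36, r, 3, 25), (c, 27, 36, r, 39, 25), (c, 27, 36, r, 6, 3), (m, 14, 21, p, 13, 10), (m, 14, 21, p, 3, 34), (p, 19, 34, w, 26, 31), (q, 14, 11, r, 13, 10), (q, 14, 11, r, 3, 34), (t, 27, 39, a, 29, 39), (t, 27, 39, a, 3, 25), (t, 27, 39, a, 39, 25), (t, 27, 39, a, 6, 3), (u, 27, 36, z, 29, 39), (u, 27, 36, z, 3, 25), (u, 27, 36, z, 39, 25), (u, 27, 36, z, 6, 3), (x, 14, 31, p, 13, 10), (x, 14, 31, p, 3, 34)}
Projecting to A, G, F, D (3 duplicate(s) eliminated): {(14, 11, 10, r), (14, 11, 34, r), (14, 21, 10, p), (14, 21, 34, p), (14, 31, 10, p), (14, 31, 34, p), (19, 34, 31, w), (27, 36, 25, r), (27, 36, 25, z), (27, 36, 3, r), (27, 36, 3, z), (27, 36, 39, r), (27, 36, 39, z), (27, 39, 25, a), (27, 39, 3, a), (27, 39, 39, a), (33, 10, 32, a), (33, 10, 7, a), (33, 10, 8, a), (33, 32, 32, d), (33, 32, 7, d), (33, 32, 8, d)}
Apply σ_{G <= F}; surviving tuples: {(14, 11, 34, r), (14, 21, 34, p), (14, 31, 34, p), (27, 36, 39, r), (27, 36, 39, z), (27, 39, 39, a), (33, 10, 32, a), (33, 32, 32, d)}
Projecting to F, G (1 duplicate(s) eliminated): {(32, 10), (32, 32), (34, 11), (34, 21), (34, 31), (39, 36), (39, 39)}

{(32, 10), (32, 32), (34, 11), (34, 21), (34, 31), (39, 36), (39, 39)}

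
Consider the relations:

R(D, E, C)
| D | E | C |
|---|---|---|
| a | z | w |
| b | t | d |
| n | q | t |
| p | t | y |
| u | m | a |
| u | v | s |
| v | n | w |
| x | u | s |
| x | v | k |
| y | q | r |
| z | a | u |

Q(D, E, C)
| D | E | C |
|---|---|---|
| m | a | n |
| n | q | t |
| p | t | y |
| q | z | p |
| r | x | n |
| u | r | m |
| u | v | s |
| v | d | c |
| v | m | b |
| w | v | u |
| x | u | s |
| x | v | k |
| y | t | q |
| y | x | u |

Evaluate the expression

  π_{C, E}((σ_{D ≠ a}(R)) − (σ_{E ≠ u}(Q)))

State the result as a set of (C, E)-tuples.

{(a, m), (d, t), (r, q), (s, u), (u, a), (w, n)}

Selection D ≠ a: {(b, t, d), (n, q, t), (p, t, y), (u, m, a), (u, v, s), (v, n, w), (x, u, s), (x, v, k), (y, q, r), (z, a, u)}
Selection E ≠ u: {(m, a, n), (n, q, t), (p, t, y), (q, z, p), (r, x, n), (u, r, m), (u, v, s), (v, d, c), (v, m, b), (w, v, u), (x, v, k), (y, t, q), (y, x, u)}
Taking the difference: {(b, t, d), (u, m, a), (v, n, w), (x, u, s), (y, q, r), (z, a, u)}
π_{C, E} gives {(a, m), (d, t), (r, q), (s, u), (u, a), (w, n)}.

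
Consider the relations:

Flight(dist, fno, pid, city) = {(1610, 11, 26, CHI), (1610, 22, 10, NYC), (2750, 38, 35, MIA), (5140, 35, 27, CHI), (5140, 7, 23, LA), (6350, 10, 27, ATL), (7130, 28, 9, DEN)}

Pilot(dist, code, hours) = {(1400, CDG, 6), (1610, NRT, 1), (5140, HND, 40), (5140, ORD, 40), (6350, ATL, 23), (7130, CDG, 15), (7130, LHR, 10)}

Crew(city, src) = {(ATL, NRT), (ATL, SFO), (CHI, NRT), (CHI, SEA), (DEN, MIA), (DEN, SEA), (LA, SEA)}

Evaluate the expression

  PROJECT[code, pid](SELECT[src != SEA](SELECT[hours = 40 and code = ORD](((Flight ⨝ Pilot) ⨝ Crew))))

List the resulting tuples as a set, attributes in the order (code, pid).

Joining Flight and Pilot on dist yields {(1610, 11, 26, CHI, NRT, 1), (1610, 22, 10, NYC, NRT, 1), (5140, 35, 27, CHI, HND, 40), (5140, 35, 27, CHI, ORD, 40), (5140, 7, 23, LA, HND, 40), (5140, 7, 23, LA, ORD, 40), (6350, 10, 27, ATL, ATL, 23), (7130, 28, 9, DEN, CDG, 15), (7130, 28, 9, DEN, LHR, 10)}.
Joining (Flight ⨝ Pilot) and Crew on city yields {(1610, 11, 26, CHI, NRT, 1, NRT), (1610, 11, 26, CHI, NRT, 1, SEA), (5140, 35, 27, CHI, HND, 40, NRT), (5140, 35, 27, CHI, HND, 40, SEA), (5140, 35, 27, CHI, ORD, 40, NRT), (5140, 35, 27, CHI, ORD, 40, SEA), (5140, 7, 23, LA, HND, 40, SEA), (5140, 7, 23, LA, ORD, 40, SEA), (6350, 10, 27, ATL, ATL, 23, NRT), (6350, 10, 27, ATL, ATL, 23, SFO), (7130, 28, 9, DEN, CDG, 15, MIA), (7130, 28, 9, DEN, CDG, 15, SEA), (7130, 28, 9, DEN, LHR, 10, MIA), (7130, 28, 9, DEN, LHR, 10, SEA)}.
Filtering on hours = 40 and code = ORD leaves {(5140, 35, 27, CHI, ORD, 40, NRT), (5140, 35, 27, CHI, ORD, 40, SEA), (5140, 7, 23, LA, ORD, 40, SEA)}.
Filtering on src != SEA leaves {(5140, 35, 27, CHI, ORD, 40, NRT)}.
π_{code, pid} gives {(ORD, 27)}.

{(ORD, 27)}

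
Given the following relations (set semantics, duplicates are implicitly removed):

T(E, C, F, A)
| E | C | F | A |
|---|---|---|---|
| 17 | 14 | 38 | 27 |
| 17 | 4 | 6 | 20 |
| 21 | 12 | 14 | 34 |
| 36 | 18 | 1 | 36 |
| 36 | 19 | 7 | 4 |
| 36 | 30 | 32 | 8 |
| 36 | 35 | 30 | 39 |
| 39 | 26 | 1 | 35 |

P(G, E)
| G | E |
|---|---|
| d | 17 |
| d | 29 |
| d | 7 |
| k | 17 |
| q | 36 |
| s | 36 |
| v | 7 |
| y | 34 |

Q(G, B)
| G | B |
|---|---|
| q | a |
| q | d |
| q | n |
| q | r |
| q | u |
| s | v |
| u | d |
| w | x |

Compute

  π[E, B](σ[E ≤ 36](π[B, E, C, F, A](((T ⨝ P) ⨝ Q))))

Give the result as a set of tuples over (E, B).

Natural join on E: {(17, 14, 38, 27, d), (17, 14, 38, 27, k), (17, 4, 6, 20, d), (17, 4, 6, 20, k), (36, 18, 1, 36, q), (36, 18, 1, 36, s), (36, 19, 7, 4, q), (36, 19, 7, 4, s), (36, 30, 32, 8, q), (36, 30, 32, 8, s), (36, 35, 30, 39, q), (36, 35, 30, 39, s)}
Natural join on G: {(36, 18, 1, 36, q, a), (36, 18, 1, 36, q, d), (36, 18, 1, 36, q, n), (36, 18, 1, 36, q, r), (36, 18, 1, 36, q, u), (36, 18, 1, 36, s, v), (36, 19, 7, 4, q, a), (36, 19, 7, 4, q, d), (36, 19, 7, 4, q, n), (36, 19, 7, 4, q, r), (36, 19, 7, 4, q, u), (36, 19, 7, 4, s, v), (36, 30, 32, 8, q, a), (36, 30, 32, 8, q, d), (36, 30, 32, 8, q, n), (36, 30, 32, 8, q, r), (36, 30, 32, 8, q, u), (36, 30, 32, 8, s, v), (36, 35, 30, 39, q, a), (36, 35, 30, 39, q, d), (36, 35, 30, 39, q, n), (36, 35, 30, 39, q, r), (36, 35, 30, 39, q, u), (36, 35, 30, 39, s, v)}
π[B, E, C, F, A]: project onto (B, E, C, F, A) → {(a, 36, 18, 1, 36), (a, 36, 19, 7, 4), (a, 36, 30, 32, 8), (a, 36, 35, 30, 39), (d, 36, 18, 1, 36), (d, 36, 19, 7, 4), (d, 36, 30, 32, 8), (d, 36, 35, 30, 39), (n, 36, 18, 1, 36), (n, 36, 19, 7, 4), (n, 36, 30, 32, 8), (n, 36, 35, 30, 39), (r, 36, 18, 1, 36), (r, 36, 19, 7, 4), (r, 36, 30, 32, 8), (r, 36, 35, 30, 39), (u, 36, 18, 1, 36), (u, 36, 19, 7, 4), (u, 36, 30, 32, 8), (u, 36, 35, 30, 39), (v, 36, 18, 1, 36), (v, 36, 19, 7, 4), (v, 36, 30, 32, 8), (v, 36, 35, 30, 39)}
Apply σ_{E ≤ 36}; surviving tuples: {(a, 36, 18, 1, 36), (a, 36, 19, 7, 4), (a, 36, 30, 32, 8), (a, 36, 35, 30, 39), (d, 36, 18, 1, 36), (d, 36, 19, 7, 4), (d, 36, 30, 32, 8), (d, 36, 35, 30, 39), (n, 36, 18, 1, 36), (n, 36, 19, 7, 4), (n, 36, 30, 32, 8), (n, 36, 35, 30, 39), (r, 36, 18, 1, 36), (r, 36, 19, 7, 4), (r, 36, 30, 32, 8), (r, 36, 35, 30, 39), (u, 36, 18, 1, 36), (u, 36, 19, 7, 4), (u, 36, 30, 32, 8), (u, 36, 35, 30, 39), (v, 36, 18, 1, 36), (v, 36, 19, 7, 4), (v, 36, 30, 32, 8), (v, 36, 35, 30, 39)}
π[E, B]: project onto (E, B) (18 duplicate(s) eliminated) → {(36, a), (36, d), (36, n), (36, r), (36, u), (36, v)}

{(36, a), (36, d), (36, n), (36, r), (36, u), (36, v)}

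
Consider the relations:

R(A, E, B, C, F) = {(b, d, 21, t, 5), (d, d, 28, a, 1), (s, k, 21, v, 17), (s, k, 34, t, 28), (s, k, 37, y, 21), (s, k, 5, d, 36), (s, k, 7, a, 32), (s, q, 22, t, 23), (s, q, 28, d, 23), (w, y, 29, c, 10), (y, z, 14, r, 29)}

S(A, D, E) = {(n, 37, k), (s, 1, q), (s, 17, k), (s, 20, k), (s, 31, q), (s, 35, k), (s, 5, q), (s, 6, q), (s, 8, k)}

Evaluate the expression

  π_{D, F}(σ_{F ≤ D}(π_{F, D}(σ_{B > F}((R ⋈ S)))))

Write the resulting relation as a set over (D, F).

{(17, 17), (20, 17), (31, 23), (35, 17), (35, 21), (35, 28)}

R ⋈ S (natural join on A, E): {(s, k, 21, v, 17, 17), (s, k, 21, v, 17, 20), (s, k, 21, v, 17, 35), (s, k, 21, v, 17, 8), (s, k, 34, t, 28, 17), (s, k, 34, t, 28, 20), (s, k, 34, t, 28, 35), (s, k, 34, t, 28, 8), (s, k, 37, y, 21, 17), (s, k, 37, y, 21, 20), (s, k, 37, y, 21, 35), (s, k, 37, y, 21, 8), (s, k, 5, d, 36, 17), (s, k, 5, d, 36, 20), (s, k, 5, d, 36, 35), (s, k, 5, d, 36, 8), (s, k, 7, a, 32, 17), (s, k, 7, a, 32, 20), (s, k, 7, a, 32, 35), (s, k, 7, a, 32, 8), (s, q, 22, t, 23, 1), (s, q, 22, t, 23, 31), (s, q, 22, t, 23, 5), (s, q, 22, t, 23, 6), (s, q, 28, d, 23, 1), (s, q, 28, d, 23, 31), (s, q, 28, d, 23, 5), (s, q, 28, d, 23, 6)}
σ[B > F]: keep tuples satisfying B > F → {(s, k, 21, v, 17, 17), (s, k, 21, v, 17, 20), (s, k, 21, v, 17, 35), (s, k, 21, v, 17, 8), (s, k, 34, t, 28, 17), (s, k, 34, t, 28, 20), (s, k, 34, t, 28, 35), (s, k, 34, t, 28, 8), (s, k, 37, y, 21, 17), (s, k, 37, y, 21, 20), (s, k, 37, y, 21, 35), (s, k, 37, y, 21, 8), (s, q, 28, d, 23, 1), (s, q, 28, d, 23, 31), (s, q, 28, d, 23, 5), (s, q, 28, d, 23, 6)}
π[F, D]: project onto (F, D) → {(17, 17), (17, 20), (17, 35), (17, 8), (21, 17), (21, 20), (21, 35), (21, 8), (23, 1), (23, 31), (23, 5), (23, 6), (28, 17), (28, 20), (28, 35), (28, 8)}
σ[F ≤ D]: keep tuples satisfying F ≤ D → {(17, 17), (17, 20), (17, 35), (21, 35), (23, 31), (28, 35)}
π[D, F]: project onto (D, F) → {(17, 17), (20, 17), (31, 23), (35, 17), (35, 21), (35, 28)}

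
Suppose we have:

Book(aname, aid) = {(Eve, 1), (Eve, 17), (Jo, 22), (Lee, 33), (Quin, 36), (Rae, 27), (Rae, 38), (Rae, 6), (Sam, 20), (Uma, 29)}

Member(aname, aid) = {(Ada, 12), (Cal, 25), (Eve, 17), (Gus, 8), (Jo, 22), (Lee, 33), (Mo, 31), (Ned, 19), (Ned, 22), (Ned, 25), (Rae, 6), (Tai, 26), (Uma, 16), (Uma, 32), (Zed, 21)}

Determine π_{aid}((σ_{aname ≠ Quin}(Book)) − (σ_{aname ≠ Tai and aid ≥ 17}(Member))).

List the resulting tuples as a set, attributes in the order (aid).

Filtering on aname ≠ Quin leaves {(Eve, 1), (Eve, 17), (Jo, 22), (Lee, 33), (Rae, 27), (Rae, 38), (Rae, 6), (Sam, 20), (Uma, 29)}.
Filtering on aname ≠ Tai and aid ≥ 17 leaves {(Cal, 25), (Eve, 17), (Jo, 22), (Lee, 33), (Mo, 31), (Ned, 19), (Ned, 22), (Ned, 25), (Uma, 32), (Zed, 21)}.
Difference: {(Eve, 1), (Eve, 17), (Jo, 22), (Lee, 33), (Rae, 27), (Rae, 38), (Rae, 6), (Sam, 20), (Uma, 29)} with {(Cal, 25), (Eve, 17), (Jo, 22), (Lee, 33), (Mo, 31), (Ned, 19), (Ned, 22), (Ned, 25), (Uma, 32), (Zed, 21)} → {(Eve, 1), (Rae, 27), (Rae, 38), (Rae, 6), (Sam, 20), (Uma, 29)}
Projecting to aid: {1, 20, 27, 29, 38, 6}

{1, 20, 27, 29, 38, 6}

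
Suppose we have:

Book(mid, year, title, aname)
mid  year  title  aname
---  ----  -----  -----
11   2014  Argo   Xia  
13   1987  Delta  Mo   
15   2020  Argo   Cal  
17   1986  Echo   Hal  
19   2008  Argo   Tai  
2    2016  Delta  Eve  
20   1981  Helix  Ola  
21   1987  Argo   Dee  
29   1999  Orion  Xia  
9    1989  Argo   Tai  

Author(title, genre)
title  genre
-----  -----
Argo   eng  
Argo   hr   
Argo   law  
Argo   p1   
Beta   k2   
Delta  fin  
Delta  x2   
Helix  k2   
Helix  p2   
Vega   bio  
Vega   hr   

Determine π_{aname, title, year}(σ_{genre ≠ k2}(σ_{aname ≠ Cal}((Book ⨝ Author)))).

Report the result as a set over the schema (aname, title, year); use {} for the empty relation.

{(Dee, Argo, 1987), (Eve, Delta, 2016), (Mo, Delta, 1987), (Ola, Helix, 1981), (Tai, Argo, 1989), (Tai, Argo, 2008), (Xia, Argo, 2014)}

Book ⋈ Author (natural join on title): {(11, 2014, Argo, Xia, eng), (11, 2014, Argo, Xia, hr), (11, 2014, Argo, Xia, law), (11, 2014, Argo, Xia, p1), (13, 1987, Delta, Mo, fin), (13, 1987, Delta, Mo, x2), (15, 2020, Argo, Cal, eng), (15, 2020, Argo, Cal, hr), (15, 2020, Argo, Cal, law), (15, 2020, Argo, Cal, p1), (19, 2008, Argo, Tai, eng), (19, 2008, Argo, Tai, hr), (19, 2008, Argo, Tai, law), (19, 2008, Argo, Tai, p1), (2, 2016, Delta, Eve, fin), (2, 2016, Delta, Eve, x2), (20, 1981, Helix, Ola, k2), (20, 1981, Helix, Ola, p2), (21, 1987, Argo, Dee, eng), (21, 1987, Argo, Dee, hr), (21, 1987, Argo, Dee, law), (21, 1987, Argo, Dee, p1), (9, 1989, Argo, Tai, eng), (9, 1989, Argo, Tai, hr), (9, 1989, Argo, Tai, law), (9, 1989, Argo, Tai, p1)}
Selection aname ≠ Cal: {(11, 2014, Argo, Xia, eng), (11, 2014, Argo, Xia, hr), (11, 2014, Argo, Xia, law), (11, 2014, Argo, Xia, p1), (13, 1987, Delta, Mo, fin), (13, 1987, Delta, Mo, x2), (19, 2008, Argo, Tai, eng), (19, 2008, Argo, Tai, hr), (19, 2008, Argo, Tai, law), (19, 2008, Argo, Tai, p1), (2, 2016, Delta, Eve, fin), (2, 2016, Delta, Eve, x2), (20, 1981, Helix, Ola, k2), (20, 1981, Helix, Ola, p2), (21, 1987, Argo, Dee, eng), (21, 1987, Argo, Dee, hr), (21, 1987, Argo, Dee, law), (21, 1987, Argo, Dee, p1), (9, 1989, Argo, Tai, eng), (9, 1989, Argo, Tai, hr), (9, 1989, Argo, Tai, law), (9, 1989, Argo, Tai, p1)}
Selection genre ≠ k2: {(11, 2014, Argo, Xia, eng), (11, 2014, Argo, Xia, hr), (11, 2014, Argo, Xia, law), (11, 2014, Argo, Xia, p1), (13, 1987, Delta, Mo, fin), (13, 1987, Delta, Mo, x2), (19, 2008, Argo, Tai, eng), (19, 2008, Argo, Tai, hr), (19, 2008, Argo, Tai, law), (19, 2008, Argo, Tai, p1), (2, 2016, Delta, Eve, fin), (2, 2016, Delta, Eve, x2), (20, 1981, Helix, Ola, p2), (21, 1987, Argo, Dee, eng), (21, 1987, Argo, Dee, hr), (21, 1987, Argo, Dee, law), (21, 1987, Argo, Dee, p1), (9, 1989, Argo, Tai, eng), (9, 1989, Argo, Tai, hr), (9, 1989, Argo, Tai, law), (9, 1989, Argo, Tai, p1)}
π_{aname, title, year} gives {(Dee, Argo, 1987), (Eve, Delta, 2016), (Mo, Delta, 1987), (Ola, Helix, 1981), (Tai, Argo, 1989), (Tai, Argo, 2008), (Xia, Argo, 2014)} (14 duplicate(s) eliminated).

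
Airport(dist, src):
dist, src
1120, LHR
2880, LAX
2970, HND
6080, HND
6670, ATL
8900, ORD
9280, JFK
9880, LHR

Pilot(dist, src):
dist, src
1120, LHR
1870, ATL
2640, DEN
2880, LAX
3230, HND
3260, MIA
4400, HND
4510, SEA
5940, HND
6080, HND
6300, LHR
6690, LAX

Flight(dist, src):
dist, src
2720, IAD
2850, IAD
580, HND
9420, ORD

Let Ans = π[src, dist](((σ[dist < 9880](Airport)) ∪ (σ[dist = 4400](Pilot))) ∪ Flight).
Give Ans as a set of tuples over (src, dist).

{(ATL, 6670), (HND, 2970), (HND, 4400), (HND, 580), (HND, 6080), (IAD, 2720), (IAD, 2850), (JFK, 9280), (LAX, 2880), (LHR, 1120), (ORD, 8900), (ORD, 9420)}

Selection dist < 9880: {(1120, LHR), (2880, LAX), (2970, HND), (6080, HND), (6670, ATL), (8900, ORD), (9280, JFK)}
Selection dist = 4400: {(4400, HND)}
Taking the union: {(1120, LHR), (2880, LAX), (2970, HND), (4400, HND), (6080, HND), (6670, ATL), (8900, ORD), (9280, JFK)}
Taking the union: {(1120, LHR), (2720, IAD), (2850, IAD), (2880, LAX), (2970, HND), (4400, HND), (580, HND), (6080, HND), (6670, ATL), (8900, ORD), (9280, JFK), (9420, ORD)}
π_{src, dist} gives {(ATL, 6670), (HND, 2970), (HND, 4400), (HND, 580), (HND, 6080), (IAD, 2720), (IAD, 2850), (JFK, 9280), (LAX, 2880), (LHR, 1120), (ORD, 8900), (ORD, 9420)}.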